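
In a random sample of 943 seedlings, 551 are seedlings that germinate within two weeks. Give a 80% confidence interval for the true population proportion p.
(0.564, 0.605)

Proportion CI:
p̂ = 551/943 = 0.58431
SE = √(p̂(1-p̂)/n) = √(0.58431 · 0.41569 / 943) = 0.01605

z* = 1.282
Margin = z* · SE = 1.282 · 0.01605 = 0.0206

CI: 0.58431 ± 0.0206 = (0.564, 0.605)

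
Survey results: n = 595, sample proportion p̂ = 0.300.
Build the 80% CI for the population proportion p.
(0.276, 0.324)

Proportion CI:
SE = √(p̂(1-p̂)/n) = √(0.300 · 0.700 / 595) = 0.01879

z* = 1.282
Margin = z* · SE = 1.282 · 0.01879 = 0.0241

CI: 0.300 ± 0.0241 = (0.276, 0.324)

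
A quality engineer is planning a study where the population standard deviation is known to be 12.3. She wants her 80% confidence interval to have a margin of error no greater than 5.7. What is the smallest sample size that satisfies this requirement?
n ≥ 8

For margin E ≤ 5.7:
n ≥ (z* · σ / E)²
n ≥ (1.282 · 12.3 / 5.7)²
n ≥ 7.65

Minimum n = 8 (rounding up)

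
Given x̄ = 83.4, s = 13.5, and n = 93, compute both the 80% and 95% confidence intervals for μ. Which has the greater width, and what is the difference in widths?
95% CI is wider by 1.95

df = 92
80% CI: t* = 1.291, (81.59, 85.21), width = 2 · t* · s/√n = 3.61
95% CI: t* = 1.986, (80.62, 86.18), width = 2 · t* · s/√n = 5.56

The 95% CI is wider by 5.56 - 3.61 = 1.95.
Higher confidence requires a wider interval.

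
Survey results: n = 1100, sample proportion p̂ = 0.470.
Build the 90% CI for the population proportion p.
(0.445, 0.495)

Proportion CI:
SE = √(p̂(1-p̂)/n) = √(0.470 · 0.530 / 1100) = 0.01505

z* = 1.645
Margin = z* · SE = 1.645 · 0.01505 = 0.0248

CI: 0.470 ± 0.0248 = (0.445, 0.495)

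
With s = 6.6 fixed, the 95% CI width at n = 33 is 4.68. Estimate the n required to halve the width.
n ≈ 132

CI width ∝ 1/√n
To reduce width by factor 2, need √n to grow by 2 → need 2² = 4 times as many samples.

Current: n = 33, width = 4.68
New: n = 132, width ≈ 2.27

Width reduced by factor of 4.68/2.27 = 2.06.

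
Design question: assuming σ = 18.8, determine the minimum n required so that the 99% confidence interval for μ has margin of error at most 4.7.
n ≥ 107

For margin E ≤ 4.7:
n ≥ (z* · σ / E)²
n ≥ (2.576 · 18.8 / 4.7)²
n ≥ 106.17

Minimum n = 107 (rounding up)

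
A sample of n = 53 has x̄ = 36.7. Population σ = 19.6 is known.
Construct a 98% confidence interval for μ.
(30.44, 42.96)

z-interval (σ known):
z* = 2.326 for 98% confidence

Margin of error = z* · σ/√n = 2.326 · 19.6/√53 = 6.26

CI: (36.7 - 6.26, 36.7 + 6.26) = (30.44, 42.96)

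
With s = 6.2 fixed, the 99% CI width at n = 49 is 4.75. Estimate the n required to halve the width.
n ≈ 196

CI width ∝ 1/√n
To reduce width by factor 2, need √n to grow by 2 → need 2² = 4 times as many samples.

Current: n = 49, width = 4.75
New: n = 196, width ≈ 2.30

Width reduced by factor of 4.75/2.30 = 2.07.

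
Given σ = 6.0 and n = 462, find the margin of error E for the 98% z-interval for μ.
Margin of error = 0.65

Margin of error = z* · σ/√n
= 2.326 · 6.0/√462
= 2.326 · 6.0/21.4942
= 0.65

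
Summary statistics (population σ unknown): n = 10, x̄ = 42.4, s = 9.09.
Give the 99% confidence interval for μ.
(33.06, 51.74)

t-interval (σ unknown):
df = n - 1 = 9
t* = 3.250 for 99% confidence

Margin of error = t* · s/√n = 3.250 · 9.09/√10 = 9.34

CI: (33.06, 51.74)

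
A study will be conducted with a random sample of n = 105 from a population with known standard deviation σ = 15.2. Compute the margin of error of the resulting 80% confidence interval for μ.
Margin of error = 1.90

Margin of error = z* · σ/√n
= 1.282 · 15.2/√105
= 1.282 · 15.2/10.2470
= 1.90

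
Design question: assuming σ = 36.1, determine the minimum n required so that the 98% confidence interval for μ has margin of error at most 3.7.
n ≥ 516

For margin E ≤ 3.7:
n ≥ (z* · σ / E)²
n ≥ (2.326 · 36.1 / 3.7)²
n ≥ 515.03

Minimum n = 516 (rounding up)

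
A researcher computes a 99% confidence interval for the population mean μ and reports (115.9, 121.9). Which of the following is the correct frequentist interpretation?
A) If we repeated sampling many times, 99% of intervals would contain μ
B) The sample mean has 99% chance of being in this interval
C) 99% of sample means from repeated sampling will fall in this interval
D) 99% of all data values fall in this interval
A

A) Correct — this is the frequentist long-run coverage interpretation.
B) Wrong — x̄ is observed and sits in the interval by construction.
C) Wrong — coverage applies to intervals containing μ, not to future x̄ values.
D) Wrong — a CI is about the parameter μ, not individual data values.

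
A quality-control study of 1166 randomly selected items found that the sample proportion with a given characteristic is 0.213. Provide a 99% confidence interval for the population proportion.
(0.182, 0.244)

Proportion CI:
SE = √(p̂(1-p̂)/n) = √(0.213 · 0.787 / 1166) = 0.01199

z* = 2.576
Margin = z* · SE = 2.576 · 0.01199 = 0.0309

CI: 0.213 ± 0.0309 = (0.182, 0.244)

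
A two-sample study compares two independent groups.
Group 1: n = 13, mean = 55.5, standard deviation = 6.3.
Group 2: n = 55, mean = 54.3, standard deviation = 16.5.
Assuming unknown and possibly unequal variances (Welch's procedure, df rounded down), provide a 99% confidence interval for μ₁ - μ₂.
(-6.36, 8.76)

Difference: x̄₁ - x̄₂ = 1.20
SE = √(s₁²/n₁ + s₂²/n₂) = √(6.3²/13 + 16.5²/55) = 2.8290
df = 52.05 → 52 (Welch–Satterthwaite, rounded down)
t* = 2.674

CI: 1.20 ± 2.674 · 2.8290 = 1.20 ± 7.56 = (-6.36, 8.76)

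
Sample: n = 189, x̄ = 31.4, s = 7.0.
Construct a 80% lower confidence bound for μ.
μ ≥ 30.97

Lower bound (one-sided):
t* = 0.844 (one-sided for 80%)
Lower bound = x̄ - t* · s/√n = 31.4 - 0.844 · 7.0/√189 = 30.97

We are 80% confident that μ ≥ 30.97.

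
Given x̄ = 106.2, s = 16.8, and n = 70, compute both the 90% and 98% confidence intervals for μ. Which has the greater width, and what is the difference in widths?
98% CI is wider by 2.88

df = 69
90% CI: t* = 1.667, (102.85, 109.55), width = 2 · t* · s/√n = 6.69
98% CI: t* = 2.382, (101.42, 110.98), width = 2 · t* · s/√n = 9.57

The 98% CI is wider by 9.57 - 6.69 = 2.88.
Higher confidence requires a wider interval.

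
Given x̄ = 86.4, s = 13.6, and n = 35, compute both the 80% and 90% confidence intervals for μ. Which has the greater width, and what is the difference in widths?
90% CI is wider by 1.76

df = 34
80% CI: t* = 1.307, (83.40, 89.40), width = 2 · t* · s/√n = 6.01
90% CI: t* = 1.691, (82.51, 90.29), width = 2 · t* · s/√n = 7.77

The 90% CI is wider by 7.77 - 6.01 = 1.76.
Higher confidence requires a wider interval.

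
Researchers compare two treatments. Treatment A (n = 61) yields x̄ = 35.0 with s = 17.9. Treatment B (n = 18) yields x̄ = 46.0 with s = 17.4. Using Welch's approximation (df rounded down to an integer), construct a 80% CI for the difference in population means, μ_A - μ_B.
(-17.17, -4.83)

Difference: x̄₁ - x̄₂ = -11.00
SE = √(s₁²/n₁ + s₂²/n₂) = √(17.9²/61 + 17.4²/18) = 4.6982
df = 28.49 → 28 (Welch–Satterthwaite, rounded down)
t* = 1.313

CI: -11.00 ± 1.313 · 4.6982 = -11.00 ± 6.17 = (-17.17, -4.83)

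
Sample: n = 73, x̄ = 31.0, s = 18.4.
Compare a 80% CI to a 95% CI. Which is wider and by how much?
95% CI is wider by 3.01

df = 72
80% CI: t* = 1.293, (28.22, 33.78), width = 2 · t* · s/√n = 5.57
95% CI: t* = 1.993, (26.71, 35.29), width = 2 · t* · s/√n = 8.58

The 95% CI is wider by 8.58 - 5.57 = 3.01.
Higher confidence requires a wider interval.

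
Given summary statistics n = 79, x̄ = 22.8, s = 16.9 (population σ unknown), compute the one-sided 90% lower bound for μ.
μ ≥ 20.34

Lower bound (one-sided):
t* = 1.292 (one-sided for 90%)
Lower bound = x̄ - t* · s/√n = 22.8 - 1.292 · 16.9/√79 = 20.34

We are 90% confident that μ ≥ 20.34.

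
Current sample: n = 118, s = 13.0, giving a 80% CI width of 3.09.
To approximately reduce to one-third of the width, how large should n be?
n ≈ 1062

CI width ∝ 1/√n
To reduce width by factor 3, need √n to grow by 3 → need 3² = 9 times as many samples.

Current: n = 118, width = 3.09
New: n = 1062, width ≈ 1.02

Width reduced by factor of 3.09/1.02 = 3.03.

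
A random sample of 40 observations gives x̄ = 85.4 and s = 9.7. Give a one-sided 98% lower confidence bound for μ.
μ ≥ 82.14

Lower bound (one-sided):
t* = 2.125 (one-sided for 98%)
Lower bound = x̄ - t* · s/√n = 85.4 - 2.125 · 9.7/√40 = 82.14

We are 98% confident that μ ≥ 82.14.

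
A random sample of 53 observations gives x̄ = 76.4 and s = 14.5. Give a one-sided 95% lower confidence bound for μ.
μ ≥ 73.06

Lower bound (one-sided):
t* = 1.675 (one-sided for 95%)
Lower bound = x̄ - t* · s/√n = 76.4 - 1.675 · 14.5/√53 = 73.06

We are 95% confident that μ ≥ 73.06.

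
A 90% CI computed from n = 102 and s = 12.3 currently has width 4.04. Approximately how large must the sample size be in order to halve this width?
n ≈ 408

CI width ∝ 1/√n
To reduce width by factor 2, need √n to grow by 2 → need 2² = 4 times as many samples.

Current: n = 102, width = 4.04
New: n = 408, width ≈ 2.01

Width reduced by factor of 4.04/2.01 = 2.01.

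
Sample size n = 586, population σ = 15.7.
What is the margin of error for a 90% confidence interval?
Margin of error = 1.07

Margin of error = z* · σ/√n
= 1.645 · 15.7/√586
= 1.645 · 15.7/24.2074
= 1.07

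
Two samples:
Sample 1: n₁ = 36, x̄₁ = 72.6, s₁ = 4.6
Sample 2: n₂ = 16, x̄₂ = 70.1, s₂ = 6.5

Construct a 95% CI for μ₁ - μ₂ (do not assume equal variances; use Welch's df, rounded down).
(-1.24, 6.24)

Difference: x̄₁ - x̄₂ = 2.50
SE = √(s₁²/n₁ + s₂²/n₂) = √(4.6²/36 + 6.5²/16) = 1.7968
df = 21.95 → 21 (Welch–Satterthwaite, rounded down)
t* = 2.080

CI: 2.50 ± 2.080 · 1.7968 = 2.50 ± 3.74 = (-1.24, 6.24)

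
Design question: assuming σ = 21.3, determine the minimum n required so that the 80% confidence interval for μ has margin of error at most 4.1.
n ≥ 45

For margin E ≤ 4.1:
n ≥ (z* · σ / E)²
n ≥ (1.282 · 21.3 / 4.1)²
n ≥ 44.36

Minimum n = 45 (rounding up)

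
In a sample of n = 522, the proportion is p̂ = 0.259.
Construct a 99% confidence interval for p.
(0.210, 0.308)

Proportion CI:
SE = √(p̂(1-p̂)/n) = √(0.259 · 0.741 / 522) = 0.01917

z* = 2.576
Margin = z* · SE = 2.576 · 0.01917 = 0.0494

CI: 0.259 ± 0.0494 = (0.210, 0.308)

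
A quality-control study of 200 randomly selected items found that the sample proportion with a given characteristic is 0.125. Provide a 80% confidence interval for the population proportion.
(0.095, 0.155)

Proportion CI:
SE = √(p̂(1-p̂)/n) = √(0.125 · 0.875 / 200) = 0.02339

z* = 1.282
Margin = z* · SE = 1.282 · 0.02339 = 0.0300

CI: 0.125 ± 0.0300 = (0.095, 0.155)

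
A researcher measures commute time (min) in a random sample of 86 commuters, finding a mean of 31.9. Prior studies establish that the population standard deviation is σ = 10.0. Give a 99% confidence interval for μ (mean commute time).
(29.12, 34.68)

z-interval (σ known):
z* = 2.576 for 99% confidence

Margin of error = z* · σ/√n = 2.576 · 10.0/√86 = 2.78

CI: (31.9 - 2.78, 31.9 + 2.78) = (29.12, 34.68)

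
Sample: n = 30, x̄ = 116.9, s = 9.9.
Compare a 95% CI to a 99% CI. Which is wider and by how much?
99% CI is wider by 2.57

df = 29
95% CI: t* = 2.045, (113.20, 120.60), width = 2 · t* · s/√n = 7.39
99% CI: t* = 2.756, (111.92, 121.88), width = 2 · t* · s/√n = 9.96

The 99% CI is wider by 9.96 - 7.39 = 2.57.
Higher confidence requires a wider interval.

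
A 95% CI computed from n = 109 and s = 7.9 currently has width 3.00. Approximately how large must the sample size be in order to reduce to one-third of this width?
n ≈ 981

CI width ∝ 1/√n
To reduce width by factor 3, need √n to grow by 3 → need 3² = 9 times as many samples.

Current: n = 109, width = 3.00
New: n = 981, width ≈ 0.99

Width reduced by factor of 3.00/0.99 = 3.03.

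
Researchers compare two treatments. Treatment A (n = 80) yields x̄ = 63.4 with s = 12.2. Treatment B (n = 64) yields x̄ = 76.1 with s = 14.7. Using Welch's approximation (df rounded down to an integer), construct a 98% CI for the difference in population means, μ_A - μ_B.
(-18.09, -7.31)

Difference: x̄₁ - x̄₂ = -12.70
SE = √(s₁²/n₁ + s₂²/n₂) = √(12.2²/80 + 14.7²/64) = 2.2884
df = 122.01 → 122 (Welch–Satterthwaite, rounded down)
t* = 2.357

CI: -12.70 ± 2.357 · 2.2884 = -12.70 ± 5.39 = (-18.09, -7.31)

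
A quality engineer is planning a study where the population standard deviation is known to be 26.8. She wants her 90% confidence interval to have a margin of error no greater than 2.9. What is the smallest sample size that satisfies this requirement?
n ≥ 232

For margin E ≤ 2.9:
n ≥ (z* · σ / E)²
n ≥ (1.645 · 26.8 / 2.9)²
n ≥ 231.10

Minimum n = 232 (rounding up)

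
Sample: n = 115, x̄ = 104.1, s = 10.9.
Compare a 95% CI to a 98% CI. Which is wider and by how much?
98% CI is wider by 0.77

df = 114
95% CI: t* = 1.981, (102.09, 106.11), width = 2 · t* · s/√n = 4.03
98% CI: t* = 2.360, (101.70, 106.50), width = 2 · t* · s/√n = 4.80

The 98% CI is wider by 4.80 - 4.03 = 0.77.
Higher confidence requires a wider interval.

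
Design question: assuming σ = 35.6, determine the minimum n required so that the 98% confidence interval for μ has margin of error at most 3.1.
n ≥ 714

For margin E ≤ 3.1:
n ≥ (z* · σ / E)²
n ≥ (2.326 · 35.6 / 3.1)²
n ≥ 713.50

Minimum n = 714 (rounding up)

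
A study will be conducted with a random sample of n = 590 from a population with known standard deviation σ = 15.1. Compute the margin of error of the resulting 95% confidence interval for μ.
Margin of error = 1.22

Margin of error = z* · σ/√n
= 1.960 · 15.1/√590
= 1.960 · 15.1/24.2899
= 1.22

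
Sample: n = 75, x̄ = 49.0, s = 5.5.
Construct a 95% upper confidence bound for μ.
μ ≤ 50.06

Upper bound (one-sided):
t* = 1.666 (one-sided for 95%)
Upper bound = x̄ + t* · s/√n = 49.0 + 1.666 · 5.5/√75 = 50.06

We are 95% confident that μ ≤ 50.06.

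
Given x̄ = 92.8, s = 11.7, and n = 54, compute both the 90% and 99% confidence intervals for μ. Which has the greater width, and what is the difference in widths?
99% CI is wider by 3.18

df = 53
90% CI: t* = 1.674, (90.13, 95.47), width = 2 · t* · s/√n = 5.33
99% CI: t* = 2.672, (88.55, 97.05), width = 2 · t* · s/√n = 8.51

The 99% CI is wider by 8.51 - 5.33 = 3.18.
Higher confidence requires a wider interval.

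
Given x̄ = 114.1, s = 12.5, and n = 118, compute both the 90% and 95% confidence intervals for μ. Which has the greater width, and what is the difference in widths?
95% CI is wider by 0.74

df = 117
90% CI: t* = 1.658, (112.19, 116.01), width = 2 · t* · s/√n = 3.82
95% CI: t* = 1.980, (111.82, 116.38), width = 2 · t* · s/√n = 4.56

The 95% CI is wider by 4.56 - 3.82 = 0.74.
Higher confidence requires a wider interval.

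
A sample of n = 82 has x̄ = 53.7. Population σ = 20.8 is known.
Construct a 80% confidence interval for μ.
(50.76, 56.64)

z-interval (σ known):
z* = 1.282 for 80% confidence

Margin of error = z* · σ/√n = 1.282 · 20.8/√82 = 2.94

CI: (53.7 - 2.94, 53.7 + 2.94) = (50.76, 56.64)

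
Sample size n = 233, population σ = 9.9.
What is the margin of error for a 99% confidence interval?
Margin of error = 1.67

Margin of error = z* · σ/√n
= 2.576 · 9.9/√233
= 2.576 · 9.9/15.2643
= 1.67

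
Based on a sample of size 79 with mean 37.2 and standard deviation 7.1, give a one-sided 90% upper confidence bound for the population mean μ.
μ ≤ 38.23

Upper bound (one-sided):
t* = 1.292 (one-sided for 90%)
Upper bound = x̄ + t* · s/√n = 37.2 + 1.292 · 7.1/√79 = 38.23

We are 90% confident that μ ≤ 38.23.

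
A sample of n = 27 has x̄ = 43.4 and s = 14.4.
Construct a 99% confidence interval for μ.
(35.70, 51.10)

t-interval (σ unknown):
df = n - 1 = 26
t* = 2.779 for 99% confidence

Margin of error = t* · s/√n = 2.779 · 14.4/√27 = 7.70

CI: (35.70, 51.10)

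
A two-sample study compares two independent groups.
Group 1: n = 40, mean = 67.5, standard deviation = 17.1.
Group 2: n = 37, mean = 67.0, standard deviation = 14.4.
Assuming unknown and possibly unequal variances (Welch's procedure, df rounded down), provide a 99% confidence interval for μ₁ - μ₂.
(-9.00, 10.00)

Difference: x̄₁ - x̄₂ = 0.50
SE = √(s₁²/n₁ + s₂²/n₂) = √(17.1²/40 + 14.4²/37) = 3.5937
df = 74.37 → 74 (Welch–Satterthwaite, rounded down)
t* = 2.644

CI: 0.50 ± 2.644 · 3.5937 = 0.50 ± 9.50 = (-9.00, 10.00)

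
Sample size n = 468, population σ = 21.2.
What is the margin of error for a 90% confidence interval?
Margin of error = 1.61

Margin of error = z* · σ/√n
= 1.645 · 21.2/√468
= 1.645 · 21.2/21.6333
= 1.61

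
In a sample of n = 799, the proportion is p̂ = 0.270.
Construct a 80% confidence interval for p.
(0.250, 0.290)

Proportion CI:
SE = √(p̂(1-p̂)/n) = √(0.270 · 0.730 / 799) = 0.01571

z* = 1.282
Margin = z* · SE = 1.282 · 0.01571 = 0.0201

CI: 0.270 ± 0.0201 = (0.250, 0.290)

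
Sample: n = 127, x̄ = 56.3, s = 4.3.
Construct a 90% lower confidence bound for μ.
μ ≥ 55.81

Lower bound (one-sided):
t* = 1.288 (one-sided for 90%)
Lower bound = x̄ - t* · s/√n = 56.3 - 1.288 · 4.3/√127 = 55.81

We are 90% confident that μ ≥ 55.81.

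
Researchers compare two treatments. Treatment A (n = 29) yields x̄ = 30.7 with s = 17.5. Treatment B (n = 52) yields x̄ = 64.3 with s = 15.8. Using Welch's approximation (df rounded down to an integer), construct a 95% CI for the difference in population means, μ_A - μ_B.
(-41.46, -25.74)

Difference: x̄₁ - x̄₂ = -33.60
SE = √(s₁²/n₁ + s₂²/n₂) = √(17.5²/29 + 15.8²/52) = 3.9193
df = 53.21 → 53 (Welch–Satterthwaite, rounded down)
t* = 2.006

CI: -33.60 ± 2.006 · 3.9193 = -33.60 ± 7.86 = (-41.46, -25.74)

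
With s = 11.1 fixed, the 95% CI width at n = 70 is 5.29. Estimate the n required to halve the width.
n ≈ 280

CI width ∝ 1/√n
To reduce width by factor 2, need √n to grow by 2 → need 2² = 4 times as many samples.

Current: n = 70, width = 5.29
New: n = 280, width ≈ 2.61

Width reduced by factor of 5.29/2.61 = 2.03.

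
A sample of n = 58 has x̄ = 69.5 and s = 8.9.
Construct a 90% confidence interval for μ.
(67.55, 71.45)

t-interval (σ unknown):
df = n - 1 = 57
t* = 1.672 for 90% confidence

Margin of error = t* · s/√n = 1.672 · 8.9/√58 = 1.95

CI: (67.55, 71.45)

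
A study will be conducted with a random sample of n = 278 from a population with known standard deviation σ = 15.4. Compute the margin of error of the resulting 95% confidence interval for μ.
Margin of error = 1.81

Margin of error = z* · σ/√n
= 1.960 · 15.4/√278
= 1.960 · 15.4/16.6733
= 1.81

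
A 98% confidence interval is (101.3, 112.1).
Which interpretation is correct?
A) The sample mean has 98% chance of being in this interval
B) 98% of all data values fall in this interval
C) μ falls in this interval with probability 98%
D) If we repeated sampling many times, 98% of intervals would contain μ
D

A) Wrong — x̄ is observed and sits in the interval by construction.
B) Wrong — a CI is about the parameter μ, not individual data values.
C) Wrong — μ is fixed; the randomness lives in the interval, not in μ.
D) Correct — this is the frequentist long-run coverage interpretation.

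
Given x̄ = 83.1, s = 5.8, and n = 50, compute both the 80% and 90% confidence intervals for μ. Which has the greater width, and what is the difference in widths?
90% CI is wider by 0.62

df = 49
80% CI: t* = 1.299, (82.03, 84.17), width = 2 · t* · s/√n = 2.13
90% CI: t* = 1.677, (81.72, 84.48), width = 2 · t* · s/√n = 2.75

The 90% CI is wider by 2.75 - 2.13 = 0.62.
Higher confidence requires a wider interval.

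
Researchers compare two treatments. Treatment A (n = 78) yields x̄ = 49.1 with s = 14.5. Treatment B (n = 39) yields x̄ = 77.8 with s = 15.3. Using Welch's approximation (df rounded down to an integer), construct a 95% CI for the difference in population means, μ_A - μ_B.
(-34.58, -22.82)

Difference: x̄₁ - x̄₂ = -28.70
SE = √(s₁²/n₁ + s₂²/n₂) = √(14.5²/78 + 15.3²/39) = 2.9492
df = 72.57 → 72 (Welch–Satterthwaite, rounded down)
t* = 1.993

CI: -28.70 ± 1.993 · 2.9492 = -28.70 ± 5.88 = (-34.58, -22.82)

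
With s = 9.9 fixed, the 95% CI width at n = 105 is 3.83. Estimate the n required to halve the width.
n ≈ 420

CI width ∝ 1/√n
To reduce width by factor 2, need √n to grow by 2 → need 2² = 4 times as many samples.

Current: n = 105, width = 3.83
New: n = 420, width ≈ 1.90

Width reduced by factor of 3.83/1.90 = 2.02.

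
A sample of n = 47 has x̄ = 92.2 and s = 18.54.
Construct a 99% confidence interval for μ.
(84.93, 99.47)

t-interval (σ unknown):
df = n - 1 = 46
t* = 2.687 for 99% confidence

Margin of error = t* · s/√n = 2.687 · 18.54/√47 = 7.27

CI: (84.93, 99.47)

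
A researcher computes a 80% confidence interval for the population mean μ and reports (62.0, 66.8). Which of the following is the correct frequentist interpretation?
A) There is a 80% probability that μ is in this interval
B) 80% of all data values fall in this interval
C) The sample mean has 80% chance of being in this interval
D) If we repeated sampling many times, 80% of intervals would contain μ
D

A) Wrong — μ is fixed; the randomness lives in the interval, not in μ.
B) Wrong — a CI is about the parameter μ, not individual data values.
C) Wrong — x̄ is observed and sits in the interval by construction.
D) Correct — this is the frequentist long-run coverage interpretation.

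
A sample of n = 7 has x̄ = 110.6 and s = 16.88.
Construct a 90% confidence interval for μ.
(98.20, 123.00)

t-interval (σ unknown):
df = n - 1 = 6
t* = 1.943 for 90% confidence

Margin of error = t* · s/√n = 1.943 · 16.88/√7 = 12.40

CI: (98.20, 123.00)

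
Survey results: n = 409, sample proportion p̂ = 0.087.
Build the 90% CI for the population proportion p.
(0.064, 0.110)

Proportion CI:
SE = √(p̂(1-p̂)/n) = √(0.087 · 0.913 / 409) = 0.01394

z* = 1.645
Margin = z* · SE = 1.645 · 0.01394 = 0.0229

CI: 0.087 ± 0.0229 = (0.064, 0.110)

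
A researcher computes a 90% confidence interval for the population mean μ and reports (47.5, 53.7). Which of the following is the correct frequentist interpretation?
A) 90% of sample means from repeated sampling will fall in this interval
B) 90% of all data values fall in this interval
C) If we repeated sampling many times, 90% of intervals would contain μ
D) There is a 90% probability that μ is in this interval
C

A) Wrong — coverage applies to intervals containing μ, not to future x̄ values.
B) Wrong — a CI is about the parameter μ, not individual data values.
C) Correct — this is the frequentist long-run coverage interpretation.
D) Wrong — μ is fixed; the randomness lives in the interval, not in μ.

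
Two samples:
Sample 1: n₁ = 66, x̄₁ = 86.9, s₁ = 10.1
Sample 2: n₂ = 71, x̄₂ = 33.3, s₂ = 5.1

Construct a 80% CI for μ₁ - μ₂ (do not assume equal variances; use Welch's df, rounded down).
(51.81, 55.39)

Difference: x̄₁ - x̄₂ = 53.60
SE = √(s₁²/n₁ + s₂²/n₂) = √(10.1²/66 + 5.1²/71) = 1.3827
df = 94.53 → 94 (Welch–Satterthwaite, rounded down)
t* = 1.291

CI: 53.60 ± 1.291 · 1.3827 = 53.60 ± 1.79 = (51.81, 55.39)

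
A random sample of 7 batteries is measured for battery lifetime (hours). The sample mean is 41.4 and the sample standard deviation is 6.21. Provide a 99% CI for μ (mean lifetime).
(32.70, 50.10)

t-interval (σ unknown):
df = n - 1 = 6
t* = 3.707 for 99% confidence

Margin of error = t* · s/√n = 3.707 · 6.21/√7 = 8.70

CI: (32.70, 50.10)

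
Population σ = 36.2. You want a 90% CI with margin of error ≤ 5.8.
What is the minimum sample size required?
n ≥ 106

For margin E ≤ 5.8:
n ≥ (z* · σ / E)²
n ≥ (1.645 · 36.2 / 5.8)²
n ≥ 105.41

Minimum n = 106 (rounding up)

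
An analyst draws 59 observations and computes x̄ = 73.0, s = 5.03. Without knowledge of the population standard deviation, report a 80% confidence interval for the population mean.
(72.15, 73.85)

t-interval (σ unknown):
df = n - 1 = 58
t* = 1.296 for 80% confidence

Margin of error = t* · s/√n = 1.296 · 5.03/√59 = 0.85

CI: (72.15, 73.85)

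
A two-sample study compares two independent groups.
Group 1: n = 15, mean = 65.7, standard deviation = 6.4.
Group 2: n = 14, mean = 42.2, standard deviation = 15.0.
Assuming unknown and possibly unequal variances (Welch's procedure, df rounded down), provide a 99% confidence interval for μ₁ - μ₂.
(10.93, 36.07)

Difference: x̄₁ - x̄₂ = 23.50
SE = √(s₁²/n₁ + s₂²/n₂) = √(6.4²/15 + 15.0²/14) = 4.3361
df = 17.33 → 17 (Welch–Satterthwaite, rounded down)
t* = 2.898

CI: 23.50 ± 2.898 · 4.3361 = 23.50 ± 12.57 = (10.93, 36.07)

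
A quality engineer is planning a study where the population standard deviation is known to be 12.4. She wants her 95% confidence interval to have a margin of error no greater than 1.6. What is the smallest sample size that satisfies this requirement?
n ≥ 231

For margin E ≤ 1.6:
n ≥ (z* · σ / E)²
n ≥ (1.960 · 12.4 / 1.6)²
n ≥ 230.74

Minimum n = 231 (rounding up)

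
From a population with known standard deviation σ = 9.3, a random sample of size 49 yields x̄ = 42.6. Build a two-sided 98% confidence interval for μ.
(39.51, 45.69)

z-interval (σ known):
z* = 2.326 for 98% confidence

Margin of error = z* · σ/√n = 2.326 · 9.3/√49 = 3.09

CI: (42.6 - 3.09, 42.6 + 3.09) = (39.51, 45.69)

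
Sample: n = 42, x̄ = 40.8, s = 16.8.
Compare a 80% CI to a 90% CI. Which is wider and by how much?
90% CI is wider by 1.97

df = 41
80% CI: t* = 1.303, (37.42, 44.18), width = 2 · t* · s/√n = 6.76
90% CI: t* = 1.683, (36.44, 45.16), width = 2 · t* · s/√n = 8.73

The 90% CI is wider by 8.73 - 6.76 = 1.97.
Higher confidence requires a wider interval.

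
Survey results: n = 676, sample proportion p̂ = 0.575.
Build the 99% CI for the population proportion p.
(0.526, 0.624)

Proportion CI:
SE = √(p̂(1-p̂)/n) = √(0.575 · 0.425 / 676) = 0.01901

z* = 2.576
Margin = z* · SE = 2.576 · 0.01901 = 0.0490

CI: 0.575 ± 0.0490 = (0.526, 0.624)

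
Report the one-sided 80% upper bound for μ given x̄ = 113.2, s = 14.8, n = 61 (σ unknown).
μ ≤ 114.81

Upper bound (one-sided):
t* = 0.848 (one-sided for 80%)
Upper bound = x̄ + t* · s/√n = 113.2 + 0.848 · 14.8/√61 = 114.81

We are 80% confident that μ ≤ 114.81.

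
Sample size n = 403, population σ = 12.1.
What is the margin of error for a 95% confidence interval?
Margin of error = 1.18

Margin of error = z* · σ/√n
= 1.960 · 12.1/√403
= 1.960 · 12.1/20.0749
= 1.18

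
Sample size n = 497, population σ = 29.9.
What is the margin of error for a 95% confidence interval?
Margin of error = 2.63

Margin of error = z* · σ/√n
= 1.960 · 29.9/√497
= 1.960 · 29.9/22.2935
= 2.63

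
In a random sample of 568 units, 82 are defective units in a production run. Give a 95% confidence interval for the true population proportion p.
(0.115, 0.173)

Proportion CI:
p̂ = 82/568 = 0.14437
SE = √(p̂(1-p̂)/n) = √(0.14437 · 0.85563 / 568) = 0.01475

z* = 1.960
Margin = z* · SE = 1.960 · 0.01475 = 0.0289

CI: 0.14437 ± 0.0289 = (0.115, 0.173)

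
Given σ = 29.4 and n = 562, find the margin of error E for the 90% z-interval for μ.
Margin of error = 2.04

Margin of error = z* · σ/√n
= 1.645 · 29.4/√562
= 1.645 · 29.4/23.7065
= 2.04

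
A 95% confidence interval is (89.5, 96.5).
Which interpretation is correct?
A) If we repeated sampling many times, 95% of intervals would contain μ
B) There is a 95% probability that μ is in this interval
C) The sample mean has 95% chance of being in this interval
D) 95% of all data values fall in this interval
A

A) Correct — this is the frequentist long-run coverage interpretation.
B) Wrong — μ is fixed; the randomness lives in the interval, not in μ.
C) Wrong — x̄ is observed and sits in the interval by construction.
D) Wrong — a CI is about the parameter μ, not individual data values.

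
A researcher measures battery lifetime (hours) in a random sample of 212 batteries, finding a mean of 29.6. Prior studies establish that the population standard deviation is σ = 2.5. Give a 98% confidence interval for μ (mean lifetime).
(29.20, 30.00)

z-interval (σ known):
z* = 2.326 for 98% confidence

Margin of error = z* · σ/√n = 2.326 · 2.5/√212 = 0.40

CI: (29.6 - 0.40, 29.6 + 0.40) = (29.20, 30.00)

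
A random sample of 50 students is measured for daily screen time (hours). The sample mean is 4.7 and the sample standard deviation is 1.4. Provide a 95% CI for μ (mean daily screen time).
(4.30, 5.10)

t-interval (σ unknown):
df = n - 1 = 49
t* = 2.010 for 95% confidence

Margin of error = t* · s/√n = 2.010 · 1.4/√50 = 0.40

CI: (4.30, 5.10)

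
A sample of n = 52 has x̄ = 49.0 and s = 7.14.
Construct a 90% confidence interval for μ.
(47.34, 50.66)

t-interval (σ unknown):
df = n - 1 = 51
t* = 1.675 for 90% confidence

Margin of error = t* · s/√n = 1.675 · 7.14/√52 = 1.66

CI: (47.34, 50.66)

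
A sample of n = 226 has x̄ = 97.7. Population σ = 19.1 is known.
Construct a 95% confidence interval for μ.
(95.21, 100.19)

z-interval (σ known):
z* = 1.960 for 95% confidence

Margin of error = z* · σ/√n = 1.960 · 19.1/√226 = 2.49

CI: (97.7 - 2.49, 97.7 + 2.49) = (95.21, 100.19)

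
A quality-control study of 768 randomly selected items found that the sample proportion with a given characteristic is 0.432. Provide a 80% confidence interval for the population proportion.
(0.409, 0.455)

Proportion CI:
SE = √(p̂(1-p̂)/n) = √(0.432 · 0.568 / 768) = 0.01787

z* = 1.282
Margin = z* · SE = 1.282 · 0.01787 = 0.0229

CI: 0.432 ± 0.0229 = (0.409, 0.455)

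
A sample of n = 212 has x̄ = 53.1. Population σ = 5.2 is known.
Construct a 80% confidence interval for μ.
(52.64, 53.56)

z-interval (σ known):
z* = 1.282 for 80% confidence

Margin of error = z* · σ/√n = 1.282 · 5.2/√212 = 0.46

CI: (53.1 - 0.46, 53.1 + 0.46) = (52.64, 53.56)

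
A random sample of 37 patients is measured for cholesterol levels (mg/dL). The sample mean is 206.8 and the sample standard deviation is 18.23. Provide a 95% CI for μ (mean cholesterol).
(200.72, 212.88)

t-interval (σ unknown):
df = n - 1 = 36
t* = 2.028 for 95% confidence

Margin of error = t* · s/√n = 2.028 · 18.23/√37 = 6.08

CI: (200.72, 212.88)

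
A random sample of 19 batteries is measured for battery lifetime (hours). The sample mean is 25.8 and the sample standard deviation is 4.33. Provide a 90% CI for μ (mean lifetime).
(24.08, 27.52)

t-interval (σ unknown):
df = n - 1 = 18
t* = 1.734 for 90% confidence

Margin of error = t* · s/√n = 1.734 · 4.33/√19 = 1.72

CI: (24.08, 27.52)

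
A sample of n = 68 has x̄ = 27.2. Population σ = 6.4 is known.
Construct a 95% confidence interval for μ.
(25.68, 28.72)

z-interval (σ known):
z* = 1.960 for 95% confidence

Margin of error = z* · σ/√n = 1.960 · 6.4/√68 = 1.52

CI: (27.2 - 1.52, 27.2 + 1.52) = (25.68, 28.72)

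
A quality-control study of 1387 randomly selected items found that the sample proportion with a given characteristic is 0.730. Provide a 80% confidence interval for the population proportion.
(0.715, 0.745)

Proportion CI:
SE = √(p̂(1-p̂)/n) = √(0.730 · 0.270 / 1387) = 0.01192

z* = 1.282
Margin = z* · SE = 1.282 · 0.01192 = 0.0153

CI: 0.730 ± 0.0153 = (0.715, 0.745)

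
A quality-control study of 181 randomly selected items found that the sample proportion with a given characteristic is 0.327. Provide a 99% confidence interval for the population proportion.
(0.237, 0.417)

Proportion CI:
SE = √(p̂(1-p̂)/n) = √(0.327 · 0.673 / 181) = 0.03487

z* = 2.576
Margin = z* · SE = 2.576 · 0.03487 = 0.0898

CI: 0.327 ± 0.0898 = (0.237, 0.417)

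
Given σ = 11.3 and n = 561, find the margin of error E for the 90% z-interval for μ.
Margin of error = 0.78

Margin of error = z* · σ/√n
= 1.645 · 11.3/√561
= 1.645 · 11.3/23.6854
= 0.78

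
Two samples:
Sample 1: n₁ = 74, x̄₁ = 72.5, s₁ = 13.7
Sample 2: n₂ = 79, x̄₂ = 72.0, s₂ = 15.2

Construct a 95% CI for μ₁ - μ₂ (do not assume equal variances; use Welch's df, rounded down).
(-4.12, 5.12)

Difference: x̄₁ - x̄₂ = 0.50
SE = √(s₁²/n₁ + s₂²/n₂) = √(13.7²/74 + 15.2²/79) = 2.3369
df = 150.78 → 150 (Welch–Satterthwaite, rounded down)
t* = 1.976

CI: 0.50 ± 1.976 · 2.3369 = 0.50 ± 4.62 = (-4.12, 5.12)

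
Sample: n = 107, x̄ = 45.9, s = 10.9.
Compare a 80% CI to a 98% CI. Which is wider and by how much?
98% CI is wider by 2.26

df = 106
80% CI: t* = 1.290, (44.54, 47.26), width = 2 · t* · s/√n = 2.72
98% CI: t* = 2.362, (43.41, 48.39), width = 2 · t* · s/√n = 4.98

The 98% CI is wider by 4.98 - 2.72 = 2.26.
Higher confidence requires a wider interval.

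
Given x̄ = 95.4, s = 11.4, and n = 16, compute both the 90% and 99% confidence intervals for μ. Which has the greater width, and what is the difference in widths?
99% CI is wider by 6.81

df = 15
90% CI: t* = 1.753, (90.40, 100.40), width = 2 · t* · s/√n = 9.99
99% CI: t* = 2.947, (87.00, 103.80), width = 2 · t* · s/√n = 16.80

The 99% CI is wider by 16.80 - 9.99 = 6.81.
Higher confidence requires a wider interval.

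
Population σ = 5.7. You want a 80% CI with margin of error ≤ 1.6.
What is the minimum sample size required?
n ≥ 21

For margin E ≤ 1.6:
n ≥ (z* · σ / E)²
n ≥ (1.282 · 5.7 / 1.6)²
n ≥ 20.86

Minimum n = 21 (rounding up)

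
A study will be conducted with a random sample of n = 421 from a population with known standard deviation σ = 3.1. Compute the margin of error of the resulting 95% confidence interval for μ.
Margin of error = 0.30

Margin of error = z* · σ/√n
= 1.960 · 3.1/√421
= 1.960 · 3.1/20.5183
= 0.30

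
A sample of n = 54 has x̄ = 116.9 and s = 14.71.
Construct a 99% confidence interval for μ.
(111.55, 122.25)

t-interval (σ unknown):
df = n - 1 = 53
t* = 2.672 for 99% confidence

Margin of error = t* · s/√n = 2.672 · 14.71/√54 = 5.35

CI: (111.55, 122.25)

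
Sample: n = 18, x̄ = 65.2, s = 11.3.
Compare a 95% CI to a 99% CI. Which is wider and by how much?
99% CI is wider by 4.20

df = 17
95% CI: t* = 2.110, (59.58, 70.82), width = 2 · t* · s/√n = 11.24
99% CI: t* = 2.898, (57.48, 72.92), width = 2 · t* · s/√n = 15.44

The 99% CI is wider by 15.44 - 11.24 = 4.20.
Higher confidence requires a wider interval.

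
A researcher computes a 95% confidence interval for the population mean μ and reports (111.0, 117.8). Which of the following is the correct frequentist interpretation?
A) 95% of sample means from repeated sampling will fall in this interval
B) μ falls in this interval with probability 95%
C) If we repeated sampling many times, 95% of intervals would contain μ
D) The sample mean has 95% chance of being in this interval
C

A) Wrong — coverage applies to intervals containing μ, not to future x̄ values.
B) Wrong — μ is fixed; the randomness lives in the interval, not in μ.
C) Correct — this is the frequentist long-run coverage interpretation.
D) Wrong — x̄ is observed and sits in the interval by construction.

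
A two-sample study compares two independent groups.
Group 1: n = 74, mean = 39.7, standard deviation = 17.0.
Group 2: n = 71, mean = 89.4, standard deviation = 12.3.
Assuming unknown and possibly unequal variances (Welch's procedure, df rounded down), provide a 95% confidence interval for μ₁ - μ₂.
(-54.56, -44.84)

Difference: x̄₁ - x̄₂ = -49.70
SE = √(s₁²/n₁ + s₂²/n₂) = √(17.0²/74 + 12.3²/71) = 2.4569
df = 133.08 → 133 (Welch–Satterthwaite, rounded down)
t* = 1.978

CI: -49.70 ± 1.978 · 2.4569 = -49.70 ± 4.86 = (-54.56, -44.84)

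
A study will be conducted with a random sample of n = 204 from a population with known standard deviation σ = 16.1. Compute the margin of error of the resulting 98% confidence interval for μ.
Margin of error = 2.62

Margin of error = z* · σ/√n
= 2.326 · 16.1/√204
= 2.326 · 16.1/14.2829
= 2.62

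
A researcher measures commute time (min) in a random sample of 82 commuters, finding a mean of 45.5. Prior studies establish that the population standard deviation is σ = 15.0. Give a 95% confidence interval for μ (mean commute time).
(42.25, 48.75)

z-interval (σ known):
z* = 1.960 for 95% confidence

Margin of error = z* · σ/√n = 1.960 · 15.0/√82 = 3.25

CI: (45.5 - 3.25, 45.5 + 3.25) = (42.25, 48.75)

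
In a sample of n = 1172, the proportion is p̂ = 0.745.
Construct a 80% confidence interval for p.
(0.729, 0.761)

Proportion CI:
SE = √(p̂(1-p̂)/n) = √(0.745 · 0.255 / 1172) = 0.01273

z* = 1.282
Margin = z* · SE = 1.282 · 0.01273 = 0.0163

CI: 0.745 ± 0.0163 = (0.729, 0.761)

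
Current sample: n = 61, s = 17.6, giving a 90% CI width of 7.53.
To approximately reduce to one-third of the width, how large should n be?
n ≈ 549

CI width ∝ 1/√n
To reduce width by factor 3, need √n to grow by 3 → need 3² = 9 times as many samples.

Current: n = 61, width = 7.53
New: n = 549, width ≈ 2.48

Width reduced by factor of 7.53/2.48 = 3.04.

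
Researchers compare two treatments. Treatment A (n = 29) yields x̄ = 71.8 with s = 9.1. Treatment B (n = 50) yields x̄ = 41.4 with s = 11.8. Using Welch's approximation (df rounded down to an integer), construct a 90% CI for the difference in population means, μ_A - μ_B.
(26.44, 34.36)

Difference: x̄₁ - x̄₂ = 30.40
SE = √(s₁²/n₁ + s₂²/n₂) = √(9.1²/29 + 11.8²/50) = 2.3749
df = 70.78 → 70 (Welch–Satterthwaite, rounded down)
t* = 1.667

CI: 30.40 ± 1.667 · 2.3749 = 30.40 ± 3.96 = (26.44, 34.36)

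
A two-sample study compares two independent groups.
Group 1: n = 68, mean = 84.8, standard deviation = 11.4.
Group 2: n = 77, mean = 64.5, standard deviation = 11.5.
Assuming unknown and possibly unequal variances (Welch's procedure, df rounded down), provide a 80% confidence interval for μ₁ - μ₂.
(17.85, 22.75)

Difference: x̄₁ - x̄₂ = 20.30
SE = √(s₁²/n₁ + s₂²/n₂) = √(11.4²/68 + 11.5²/77) = 1.9049
df = 141.08 → 141 (Welch–Satterthwaite, rounded down)
t* = 1.288

CI: 20.30 ± 1.288 · 1.9049 = 20.30 ± 2.45 = (17.85, 22.75)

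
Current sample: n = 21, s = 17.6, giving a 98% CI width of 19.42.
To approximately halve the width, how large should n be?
n ≈ 84

CI width ∝ 1/√n
To reduce width by factor 2, need √n to grow by 2 → need 2² = 4 times as many samples.

Current: n = 21, width = 19.42
New: n = 84, width ≈ 9.11

Width reduced by factor of 19.42/9.11 = 2.13.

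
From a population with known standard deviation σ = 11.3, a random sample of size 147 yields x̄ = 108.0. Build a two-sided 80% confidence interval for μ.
(106.81, 109.19)

z-interval (σ known):
z* = 1.282 for 80% confidence

Margin of error = z* · σ/√n = 1.282 · 11.3/√147 = 1.19

CI: (108.0 - 1.19, 108.0 + 1.19) = (106.81, 109.19)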